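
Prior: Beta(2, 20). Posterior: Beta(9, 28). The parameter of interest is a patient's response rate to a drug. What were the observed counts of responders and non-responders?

7 responders and 8 non-responders

Beta is conjugate to the binomial likelihood: posterior = Beta(α+s, β+f).
Match parameters: s=9−2=7, f=28−20=8.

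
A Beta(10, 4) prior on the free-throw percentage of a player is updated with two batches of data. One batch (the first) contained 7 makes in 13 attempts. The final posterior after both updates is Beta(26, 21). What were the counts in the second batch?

Sequential conjugate updates are equivalent to a single update on the pooled data, so total successes = posterior α − prior α and total failures = posterior β − prior β.
Total across both batches: 26−10=16 makes, 21−4=17 misses.
Subtract the first batch: 16−7=9 makes and 17−6=11 misses.

9 makes and 11 misses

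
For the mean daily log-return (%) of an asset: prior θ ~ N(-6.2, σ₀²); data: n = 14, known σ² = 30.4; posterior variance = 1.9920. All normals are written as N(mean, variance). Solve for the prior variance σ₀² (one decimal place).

σ₀² = 24.1

For the Normal–Normal model with known σ², precisions add: τ_n = τ₀ + n/σ².
So 1/σ₀² = 1/1.9920 − 14/30.4 = 0.502008 − 0.460526 = 0.041482.
Hence σ₀² = 1/0.041482 ≈ 24.1.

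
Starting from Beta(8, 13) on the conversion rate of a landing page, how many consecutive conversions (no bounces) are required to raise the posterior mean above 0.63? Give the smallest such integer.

k = 15

After k conversions and 0 bounces the posterior is Beta(8+k, 13), with mean (8+k)/(8+13+k).
Set (8+k)/(21+k) > 0.63 and solve: k > (0.63·21 − 8)/(1 − 0.63) = 14.135.
The smallest integer exceeding 14.135 is 15.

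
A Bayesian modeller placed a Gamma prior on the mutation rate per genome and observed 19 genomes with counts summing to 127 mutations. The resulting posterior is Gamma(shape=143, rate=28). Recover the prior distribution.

A Gamma(α, β) prior (rate parametrization) on a Poisson rate with n observations summing to S gives posterior Gamma(α+S, β+n).
So α = 143 − 127 = 16 and β = 28 − 19 = 9.

Gamma(shape=16, rate=9)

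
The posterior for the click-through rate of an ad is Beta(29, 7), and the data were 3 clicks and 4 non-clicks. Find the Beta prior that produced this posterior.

Beta(26, 3)

Beta is conjugate to the binomial likelihood: posterior = Beta(α+s, β+f).
Subtract the data counts: 29−3=26, 7−4=3.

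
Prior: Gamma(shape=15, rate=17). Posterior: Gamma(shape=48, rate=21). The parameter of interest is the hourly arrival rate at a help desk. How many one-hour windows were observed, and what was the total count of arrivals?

A Gamma(α, β) prior (rate parametrization) on a Poisson rate with n observations summing to S gives posterior Gamma(α+S, β+n).
Matching: Σxᵢ = 48 − 15 = 33 and n = 21 − 17 = 4.

n = 4 one-hour windows with total 33 arrivals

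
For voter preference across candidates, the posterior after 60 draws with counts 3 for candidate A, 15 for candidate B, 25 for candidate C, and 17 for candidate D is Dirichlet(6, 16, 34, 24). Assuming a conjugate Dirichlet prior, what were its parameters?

Dirichlet(3, 1, 9, 7)

For a Dirichlet(α) prior with multinomial counts c, the posterior is Dirichlet(α + c) componentwise.
Subtract each count from the matching posterior parameter: 6−3=3, 16−15=1, 34−25=9, 24−17=7.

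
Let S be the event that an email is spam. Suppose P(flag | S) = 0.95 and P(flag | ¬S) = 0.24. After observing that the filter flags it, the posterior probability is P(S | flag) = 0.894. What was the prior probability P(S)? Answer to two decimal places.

In odds form, posterior odds = prior odds × likelihood ratio, so prior odds = posterior odds ÷ LR.
Posterior odds = 0.894/(1−0.894) = 8.4340. LR = 0.95/0.24 = 3.9583.
Prior odds = 8.4340/3.9583 = 2.1307, so P(S) = 2.1307/(1+2.1307) ≈ 0.68.

P(S) = 0.68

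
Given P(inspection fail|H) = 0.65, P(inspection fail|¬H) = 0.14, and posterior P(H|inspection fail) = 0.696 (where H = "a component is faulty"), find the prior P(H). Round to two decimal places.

P(H) = 0.33

Bayes' rule in odds form gives O(H|E) = O(H)·[P(E|H)/P(E|¬H)], hence O(H) = O(H|E)/LR.
Posterior odds = 0.696/(1−0.696) = 2.2895. LR = 0.65/0.14 = 4.6429.
Prior odds = 2.2895/4.6429 = 0.4931, so P(H) = 0.4931/(1+0.4931) ≈ 0.33.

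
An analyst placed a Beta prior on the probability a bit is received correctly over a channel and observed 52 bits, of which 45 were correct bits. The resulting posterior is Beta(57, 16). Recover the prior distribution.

Beta(12, 9)

Beta is conjugate to the binomial likelihood: posterior = Beta(a+s, b+f).
So a = 57 − 45 = 12 and b = 16 − 7 = 9.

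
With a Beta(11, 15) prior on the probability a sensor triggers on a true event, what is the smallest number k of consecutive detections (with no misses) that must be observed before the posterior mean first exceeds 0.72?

k = 28

After k detections and 0 misses the posterior is Beta(11+k, 15), with mean (11+k)/(11+15+k).
Set (11+k)/(26+k) > 0.72 and solve: k > (0.72·26 − 11)/(1 − 0.72) = 27.571.
The smallest integer exceeding 27.571 is 28, and checking k=28: (39)/(54) = 0.7222 > 0.72.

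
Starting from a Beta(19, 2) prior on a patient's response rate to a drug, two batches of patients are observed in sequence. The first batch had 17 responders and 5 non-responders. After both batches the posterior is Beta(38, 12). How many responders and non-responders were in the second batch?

Because Beta–binomial updating is additive in the counts, the combined data contributed (α_post−α_prior, β_post−β_prior) successes and failures.
Total across both batches: 38−19=19 responders, 12−2=10 non-responders.
Subtract the first batch: 19−17=2 responders and 10−5=5 non-responders.

2 responders and 5 non-responders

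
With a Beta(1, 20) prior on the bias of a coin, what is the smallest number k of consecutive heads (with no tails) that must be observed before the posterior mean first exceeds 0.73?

k = 54

After k heads and 0 tails the posterior is Beta(1+k, 20), with mean (1+k)/(1+20+k).
Set (1+k)/(21+k) > 0.73 and solve: k > (0.73·21 − 1)/(1 − 0.73) = 53.074.
The smallest integer exceeding 53.074 is 54, and checking k=54: (55)/(75) = 0.7333 > 0.73.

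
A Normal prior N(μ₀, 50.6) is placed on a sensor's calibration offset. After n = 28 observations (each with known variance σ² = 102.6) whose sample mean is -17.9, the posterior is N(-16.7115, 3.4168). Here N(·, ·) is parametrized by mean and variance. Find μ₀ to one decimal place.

μ₀ = -0.3

With known observation variance, the Normal–Normal posterior has precision τ_n = τ₀ + n/σ² and mean μ_n = (τ₀μ₀ + (n/σ²)x̄)/τ_n.
Here τ₀ = 1/50.6 = 0.019763 and τ_data = 28/102.6 = 0.272904, so τ_n = 0.292667.
Rearranging for μ₀: μ₀ = (μ_n·τ_n − τ_data·x̄)/τ₀ = (-16.7115·0.292667 − 0.272904·-17.9) / 0.019763 = -0.005923/0.019763 ≈ -0.3.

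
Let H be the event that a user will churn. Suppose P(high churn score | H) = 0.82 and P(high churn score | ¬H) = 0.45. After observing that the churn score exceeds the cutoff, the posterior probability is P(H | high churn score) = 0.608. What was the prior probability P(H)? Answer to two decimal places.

In odds form, posterior odds = prior odds × likelihood ratio, so prior odds = posterior odds ÷ LR.
Posterior odds = 0.608/(1−0.608) = 1.5510. LR = 0.82/0.45 = 1.8222.
Prior odds = 1.5510/1.8222 = 0.8512, so P(H) = 0.8512/(1+0.8512) ≈ 0.46.

P(H) = 0.46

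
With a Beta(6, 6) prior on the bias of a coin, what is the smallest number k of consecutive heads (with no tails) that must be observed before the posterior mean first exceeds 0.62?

After k heads and 0 tails the posterior is Beta(6+k, 6), with mean (6+k)/(6+6+k).
Set (6+k)/(12+k) > 0.62 and solve: k > (0.62·12 − 6)/(1 − 0.62) = 3.789.
The smallest integer exceeding 3.789 is 4, and checking k=4: (10)/(16) = 0.6250 > 0.62.

k = 4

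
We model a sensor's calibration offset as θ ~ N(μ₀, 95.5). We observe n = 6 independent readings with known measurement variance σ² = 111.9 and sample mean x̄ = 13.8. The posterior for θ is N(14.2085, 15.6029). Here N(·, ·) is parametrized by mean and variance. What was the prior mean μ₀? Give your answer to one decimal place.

With known observation variance, the Normal–Normal posterior has precision τ_n = τ₀ + n/σ² and mean μ_n = (τ₀μ₀ + (n/σ²)x̄)/τ_n.
Here τ₀ = 1/95.5 = 0.010471 and τ_data = 6/111.9 = 0.053619, so τ_n = 0.064090.
Rearranging for μ₀: μ₀ = (μ_n·τ_n − τ_data·x̄)/τ₀ = (14.2085·0.064090 − 0.053619·13.8) / 0.010471 = 0.170681/0.010471 ≈ 16.3.

μ₀ = 16.3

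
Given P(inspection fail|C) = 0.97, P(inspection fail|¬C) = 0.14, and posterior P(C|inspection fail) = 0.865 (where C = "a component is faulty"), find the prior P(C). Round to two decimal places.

P(C) = 0.48

In odds form, posterior odds = prior odds × likelihood ratio, so prior odds = posterior odds ÷ LR.
Posterior odds = 0.865/(1−0.865) = 6.4074. LR = 0.97/0.14 = 6.9286.
Prior odds = 6.4074/6.9286 = 0.9248, so P(C) = 0.9248/(1+0.9248) ≈ 0.48.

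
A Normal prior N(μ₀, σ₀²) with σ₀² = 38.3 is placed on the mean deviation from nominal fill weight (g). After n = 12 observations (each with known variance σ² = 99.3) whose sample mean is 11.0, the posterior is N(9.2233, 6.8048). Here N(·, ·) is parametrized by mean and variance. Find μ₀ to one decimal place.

With known observation variance, the Normal–Normal posterior has precision τ_n = τ₀ + n/σ² and mean μ_n = (τ₀μ₀ + (n/σ²)x̄)/τ_n.
Here τ₀ = 1/38.3 = 0.026110 and τ_data = 12/99.3 = 0.120846, so τ_n = 0.146956.
Rearranging for μ₀: μ₀ = (μ_n·τ_n − τ_data·x̄)/τ₀ = (9.2233·0.146956 − 0.120846·11.0) / 0.026110 = 0.026113/0.026110 ≈ 1.0.

μ₀ = 1.0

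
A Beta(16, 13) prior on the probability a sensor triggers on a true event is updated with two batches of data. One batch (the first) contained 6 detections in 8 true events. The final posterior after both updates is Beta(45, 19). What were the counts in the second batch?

Because Beta–binomial updating is additive in the counts, the combined data contributed (α_post−α_prior, β_post−β_prior) successes and failures.
Total across both batches: 45−16=29 detections, 19−13=6 misses.
Subtract the first batch: 29−6=23 detections and 6−2=4 misses.

23 detections and 4 misses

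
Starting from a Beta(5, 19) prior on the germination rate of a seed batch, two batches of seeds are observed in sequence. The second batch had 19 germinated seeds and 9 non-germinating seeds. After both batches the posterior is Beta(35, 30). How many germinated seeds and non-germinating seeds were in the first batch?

Sequential conjugate updates are equivalent to a single update on the pooled data, so total successes = posterior α − prior α and total failures = posterior β − prior β.
Total across both batches: 35−5=30 germinated seeds, 30−19=11 non-germinating seeds.
Subtract the second batch: 30−19=11 germinated seeds and 11−9=2 non-germinating seeds.

11 germinated seeds and 2 non-germinating seeds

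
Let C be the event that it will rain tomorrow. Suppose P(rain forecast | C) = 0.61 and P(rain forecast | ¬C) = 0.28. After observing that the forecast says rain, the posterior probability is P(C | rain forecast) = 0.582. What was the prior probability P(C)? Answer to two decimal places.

P(C) = 0.39

Bayes' rule in odds form gives O(C|E) = O(C)·[P(E|C)/P(E|¬C)], hence O(C) = O(C|E)/LR.
Posterior odds = 0.582/(1−0.582) = 1.3923. LR = 0.61/0.28 = 2.1786.
Prior odds = 1.3923/2.1786 = 0.6391, so P(C) = 0.6391/(1+0.6391) ≈ 0.39.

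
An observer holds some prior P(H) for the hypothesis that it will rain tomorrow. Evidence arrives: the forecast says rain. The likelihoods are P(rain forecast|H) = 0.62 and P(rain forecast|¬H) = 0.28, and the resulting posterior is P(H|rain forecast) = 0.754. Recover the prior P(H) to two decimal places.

Bayes' rule in odds form gives O(H|E) = O(H)·[P(E|H)/P(E|¬H)], hence O(H) = O(H|E)/LR.
Posterior odds = 0.754/(1−0.754) = 3.0650. LR = 0.62/0.28 = 2.2143.
Prior odds = 3.0650/2.2143 = 1.3842, so P(H) = 1.3842/(1+1.3842) ≈ 0.58.

P(H) = 0.58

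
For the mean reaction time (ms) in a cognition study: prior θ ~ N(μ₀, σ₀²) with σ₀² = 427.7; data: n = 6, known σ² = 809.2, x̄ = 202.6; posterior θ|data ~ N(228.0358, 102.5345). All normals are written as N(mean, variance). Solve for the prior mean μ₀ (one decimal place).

μ₀ = 308.7

With known observation variance, the Normal–Normal posterior has precision τ_n = τ₀ + n/σ² and mean μ_n = (τ₀μ₀ + (n/σ²)x̄)/τ_n.
Here τ₀ = 1/427.7 = 0.002338 and τ_data = 6/809.2 = 0.007415, so τ_n = 0.009753.
Rearranging for μ₀: μ₀ = (μ_n·τ_n − τ_data·x̄)/τ₀ = (228.0358·0.009753 − 0.007415·202.6) / 0.002338 = 0.721754/0.002338 ≈ 308.7.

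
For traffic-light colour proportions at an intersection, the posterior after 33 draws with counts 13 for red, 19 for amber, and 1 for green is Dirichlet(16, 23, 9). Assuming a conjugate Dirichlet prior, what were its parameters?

Dirichlet(3, 4, 8)

For a Dirichlet(α) prior with multinomial counts c, the posterior is Dirichlet(α + c) componentwise.
Subtract each count from the matching posterior parameter: 16−13=3, 23−19=4, 9−1=8.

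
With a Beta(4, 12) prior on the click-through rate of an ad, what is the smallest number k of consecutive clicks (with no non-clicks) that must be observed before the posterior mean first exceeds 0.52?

k = 10

After k clicks and 0 non-clicks the posterior is Beta(4+k, 12), with mean (4+k)/(4+12+k).
Set (4+k)/(16+k) > 0.52 and solve: k > (0.52·16 − 4)/(1 − 0.52) = 9.000.
The smallest integer exceeding 9.000 is 10, and checking k=10: (14)/(26) = 0.5385 > 0.52.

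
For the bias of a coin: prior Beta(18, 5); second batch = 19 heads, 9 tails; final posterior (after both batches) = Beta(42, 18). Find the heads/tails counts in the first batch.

Sequential conjugate updates are equivalent to a single update on the pooled data, so total successes = posterior α − prior α and total failures = posterior β − prior β.
Total across both batches: 42−18=24 heads, 18−5=13 tails.
Subtract the second batch: 24−19=5 heads and 13−9=4 tails.

5 heads and 4 tails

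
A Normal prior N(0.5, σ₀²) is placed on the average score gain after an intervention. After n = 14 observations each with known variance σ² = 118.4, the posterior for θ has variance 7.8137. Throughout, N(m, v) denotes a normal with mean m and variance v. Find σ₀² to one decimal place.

Posterior precision equals prior precision plus data precision: 1/σ_n² = 1/σ₀² + n/σ².
So 1/σ₀² = 1/7.8137 − 14/118.4 = 0.127980 − 0.118243 = 0.009737.
Hence σ₀² = 1/0.009737 ≈ 102.7.

σ₀² = 102.7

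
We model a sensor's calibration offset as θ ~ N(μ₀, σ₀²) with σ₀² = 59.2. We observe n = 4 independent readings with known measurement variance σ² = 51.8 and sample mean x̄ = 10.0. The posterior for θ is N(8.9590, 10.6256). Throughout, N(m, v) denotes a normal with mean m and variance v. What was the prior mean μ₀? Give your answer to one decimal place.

μ₀ = 4.2

With known observation variance, the Normal–Normal posterior has precision τ_n = τ₀ + n/σ² and mean μ_n = (τ₀μ₀ + (n/σ²)x̄)/τ_n.
Here τ₀ = 1/59.2 = 0.016892 and τ_data = 4/51.8 = 0.077220, so τ_n = 0.094112.
Rearranging for μ₀: μ₀ = (μ_n·τ_n − τ_data·x̄)/τ₀ = (8.9590·0.094112 − 0.077220·10.0) / 0.016892 = 0.070949/0.016892 ≈ 4.2.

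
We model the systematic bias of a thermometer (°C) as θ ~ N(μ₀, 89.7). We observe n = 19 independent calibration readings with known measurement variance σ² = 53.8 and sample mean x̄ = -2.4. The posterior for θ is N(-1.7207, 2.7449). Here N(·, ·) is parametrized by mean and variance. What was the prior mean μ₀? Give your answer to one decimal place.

The posterior mean is a precision-weighted average: μ_n = (τ₀μ₀ + τ_data·x̄)/(τ₀+τ_data), with τ₀=1/σ₀² and τ_data=n/σ².
Here τ₀ = 1/89.7 = 0.011148 and τ_data = 19/53.8 = 0.353160, so τ_n = 0.364308.
Rearranging for μ₀: μ₀ = (μ_n·τ_n − τ_data·x̄)/τ₀ = (-1.7207·0.364308 − 0.353160·-2.4) / 0.011148 = 0.220719/0.011148 ≈ 19.8.

μ₀ = 19.8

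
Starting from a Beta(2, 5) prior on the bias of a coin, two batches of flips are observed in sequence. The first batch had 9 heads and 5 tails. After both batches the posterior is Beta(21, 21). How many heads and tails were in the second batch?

Because Beta–binomial updating is additive in the counts, the combined data contributed (α_post−α_prior, β_post−β_prior) successes and failures.
Total across both batches: 21−2=19 heads, 21−5=16 tails.
Subtract the first batch: 19−9=10 heads and 16−5=11 tails.

10 heads and 11 tails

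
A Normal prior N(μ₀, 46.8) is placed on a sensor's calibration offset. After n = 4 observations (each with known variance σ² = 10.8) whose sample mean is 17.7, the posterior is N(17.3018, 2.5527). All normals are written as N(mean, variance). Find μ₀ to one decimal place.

μ₀ = 10.4

The posterior mean is a precision-weighted average: μ_n = (τ₀μ₀ + τ_data·x̄)/(τ₀+τ_data), with τ₀=1/σ₀² and τ_data=n/σ².
Here τ₀ = 1/46.8 = 0.021368 and τ_data = 4/10.8 = 0.370370, so τ_n = 0.391738.
Rearranging for μ₀: μ₀ = (μ_n·τ_n − τ_data·x̄)/τ₀ = (17.3018·0.391738 − 0.370370·17.7) / 0.021368 = 0.222224/0.021368 ≈ 10.4.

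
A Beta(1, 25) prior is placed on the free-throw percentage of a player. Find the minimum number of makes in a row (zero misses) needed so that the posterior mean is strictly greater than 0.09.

k = 2

After k makes and 0 misses the posterior is Beta(1+k, 25), with mean (1+k)/(1+25+k).
Set (1+k)/(26+k) > 0.09 and solve: k > (0.09·26 − 1)/(1 − 0.09) = 1.473.
The smallest integer exceeding 1.473 is 2, and checking k=2: (3)/(28) = 0.1071 > 0.09.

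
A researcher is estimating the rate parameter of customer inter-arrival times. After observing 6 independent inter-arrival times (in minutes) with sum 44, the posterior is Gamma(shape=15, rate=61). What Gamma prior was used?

Gamma–exponential conjugacy: posterior shape = α + n, posterior rate = β + Σtᵢ.
So α = 15 − 6 = 9 and β = 61 − 44 = 17.

Gamma(shape=9, rate=17)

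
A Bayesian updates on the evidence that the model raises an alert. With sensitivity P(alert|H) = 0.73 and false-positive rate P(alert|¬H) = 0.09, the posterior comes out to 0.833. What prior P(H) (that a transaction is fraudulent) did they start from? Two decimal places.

P(H) = 0.38

In odds form, posterior odds = prior odds × likelihood ratio, so prior odds = posterior odds ÷ LR.
Posterior odds = 0.833/(1−0.833) = 4.9880. LR = 0.73/0.09 = 8.1111.
Prior odds = 4.9880/8.1111 = 0.6150, so P(H) = 0.6150/(1+0.6150) ≈ 0.38.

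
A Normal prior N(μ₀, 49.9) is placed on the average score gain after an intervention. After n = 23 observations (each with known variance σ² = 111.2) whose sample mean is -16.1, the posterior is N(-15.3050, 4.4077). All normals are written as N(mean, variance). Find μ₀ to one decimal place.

μ₀ = -7.1

The posterior mean is a precision-weighted average: μ_n = (τ₀μ₀ + τ_data·x̄)/(τ₀+τ_data), with τ₀=1/σ₀² and τ_data=n/σ².
Here τ₀ = 1/49.9 = 0.020040 and τ_data = 23/111.2 = 0.206835, so τ_n = 0.226875.
Rearranging for μ₀: μ₀ = (μ_n·τ_n − τ_data·x̄)/τ₀ = (-15.3050·0.226875 − 0.206835·-16.1) / 0.020040 = -0.142278/0.020040 ≈ -7.1.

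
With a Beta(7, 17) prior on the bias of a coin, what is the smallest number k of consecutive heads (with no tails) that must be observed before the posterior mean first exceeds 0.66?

k = 27

After k heads and 0 tails the posterior is Beta(7+k, 17), with mean (7+k)/(7+17+k).
Set (7+k)/(24+k) > 0.66 and solve: k > (0.66·24 − 7)/(1 − 0.66) = 26.000.
The smallest integer exceeding 26.000 is 27.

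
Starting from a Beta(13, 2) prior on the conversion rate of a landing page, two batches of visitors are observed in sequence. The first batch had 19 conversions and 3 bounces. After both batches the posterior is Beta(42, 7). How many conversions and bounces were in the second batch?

10 conversions and 2 bounces

Because Beta–binomial updating is additive in the counts, the combined data contributed (α_post−α_prior, β_post−β_prior) successes and failures.
Total across both batches: 42−13=29 conversions, 7−2=5 bounces.
Subtract the first batch: 29−19=10 conversions and 5−3=2 bounces.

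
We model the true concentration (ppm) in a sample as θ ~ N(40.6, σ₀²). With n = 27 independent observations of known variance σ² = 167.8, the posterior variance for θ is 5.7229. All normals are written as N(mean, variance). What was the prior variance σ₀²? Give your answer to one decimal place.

For the Normal–Normal model with known σ², precisions add: τ_n = τ₀ + n/σ².
So 1/σ₀² = 1/5.7229 − 27/167.8 = 0.174737 − 0.160906 = 0.013831.
Hence σ₀² = 1/0.013831 ≈ 72.3.

σ₀² = 72.3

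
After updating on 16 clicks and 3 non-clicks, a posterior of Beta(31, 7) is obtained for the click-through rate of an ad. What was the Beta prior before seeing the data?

Under Beta–binomial conjugacy the posterior parameters are (a+s, b+f).
Subtract the data counts: 31−16=15, 7−3=4.

Beta(15, 4)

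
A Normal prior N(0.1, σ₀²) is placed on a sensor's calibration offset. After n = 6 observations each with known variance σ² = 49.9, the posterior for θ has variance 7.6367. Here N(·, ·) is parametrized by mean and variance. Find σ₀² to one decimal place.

For the Normal–Normal model with known σ², precisions add: τ_n = τ₀ + n/σ².
So 1/σ₀² = 1/7.6367 − 6/49.9 = 0.130947 − 0.120240 = 0.010707.
Hence σ₀² = 1/0.010707 ≈ 93.4.

σ₀² = 93.4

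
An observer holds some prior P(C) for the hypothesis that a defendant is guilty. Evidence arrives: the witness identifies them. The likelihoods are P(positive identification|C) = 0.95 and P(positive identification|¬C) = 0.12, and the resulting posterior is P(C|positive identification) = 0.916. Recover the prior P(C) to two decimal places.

Bayes' rule in odds form gives O(C|E) = O(C)·[P(E|C)/P(E|¬C)], hence O(C) = O(C|E)/LR.
Posterior odds = 0.916/(1−0.916) = 10.9048. LR = 0.95/0.12 = 7.9167.
Prior odds = 10.9048/7.9167 = 1.3774, so P(C) = 1.3774/(1+1.3774) ≈ 0.58.

P(C) = 0.58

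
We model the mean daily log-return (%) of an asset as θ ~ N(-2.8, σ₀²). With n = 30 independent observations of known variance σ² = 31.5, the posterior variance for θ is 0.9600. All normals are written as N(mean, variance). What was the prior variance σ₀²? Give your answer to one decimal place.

Posterior precision equals prior precision plus data precision: 1/σ_n² = 1/σ₀² + n/σ².
So 1/σ₀² = 1/0.9600 − 30/31.5 = 1.041667 − 0.952381 = 0.089286.
Hence σ₀² = 1/0.089286 ≈ 11.2.

σ₀² = 11.2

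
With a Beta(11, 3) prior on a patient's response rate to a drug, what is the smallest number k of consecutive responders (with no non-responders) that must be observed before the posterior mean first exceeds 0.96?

k = 62

After k responders and 0 non-responders the posterior is Beta(11+k, 3), with mean (11+k)/(11+3+k).
Set (11+k)/(14+k) > 0.96 and solve: k > (0.96·14 − 11)/(1 − 0.96) = 61.000.
The smallest integer exceeding 61.000 is 62.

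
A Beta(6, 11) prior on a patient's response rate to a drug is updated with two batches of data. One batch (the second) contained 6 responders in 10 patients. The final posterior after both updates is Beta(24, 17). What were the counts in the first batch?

12 responders and 2 non-responders

Sequential conjugate updates are equivalent to a single update on the pooled data, so total successes = posterior α − prior α and total failures = posterior β − prior β.
Total across both batches: 24−6=18 responders, 17−11=6 non-responders.
Subtract the second batch: 18−6=12 responders and 6−4=2 non-responders.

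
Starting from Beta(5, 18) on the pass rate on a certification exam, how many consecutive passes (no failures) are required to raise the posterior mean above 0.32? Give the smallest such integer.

After k passes and 0 failures the posterior is Beta(5+k, 18), with mean (5+k)/(5+18+k).
Set (5+k)/(23+k) > 0.32 and solve: k > (0.32·23 − 5)/(1 − 0.32) = 3.471.
The smallest integer exceeding 3.471 is 4.

k = 4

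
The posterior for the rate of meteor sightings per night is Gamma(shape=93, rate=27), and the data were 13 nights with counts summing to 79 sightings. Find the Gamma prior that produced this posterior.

Gamma(shape=14, rate=14)

Gamma–Poisson conjugacy: posterior shape = α + Σxᵢ, posterior rate = β + n.
So α = 93 − 79 = 14 and β = 27 − 13 = 14.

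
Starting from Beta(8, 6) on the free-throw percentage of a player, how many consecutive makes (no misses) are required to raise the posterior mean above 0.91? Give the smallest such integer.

k = 53

After k makes and 0 misses the posterior is Beta(8+k, 6), with mean (8+k)/(8+6+k).
Set (8+k)/(14+k) > 0.91 and solve: k > (0.91·14 − 8)/(1 − 0.91) = 52.667.
The smallest integer exceeding 52.667 is 53, and checking k=53: (61)/(67) = 0.9104 > 0.91.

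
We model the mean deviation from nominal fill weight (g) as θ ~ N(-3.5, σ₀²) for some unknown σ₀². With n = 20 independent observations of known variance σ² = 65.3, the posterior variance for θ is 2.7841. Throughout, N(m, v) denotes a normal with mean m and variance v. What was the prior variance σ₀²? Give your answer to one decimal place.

σ₀² = 18.9

For the Normal–Normal model with known σ², precisions add: τ_n = τ₀ + n/σ².
So 1/σ₀² = 1/2.7841 − 20/65.3 = 0.359183 − 0.306279 = 0.052904.
Hence σ₀² = 1/0.052904 ≈ 18.9.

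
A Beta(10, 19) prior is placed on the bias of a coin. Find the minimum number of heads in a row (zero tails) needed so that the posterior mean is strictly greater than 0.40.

After k heads and 0 tails the posterior is Beta(10+k, 19), with mean (10+k)/(10+19+k).
Set (10+k)/(29+k) > 0.40 and solve: k > (0.40·29 − 10)/(1 − 0.40) = 2.667.
The smallest integer exceeding 2.667 is 3, and checking k=3: (13)/(32) = 0.4062 > 0.40.

k = 3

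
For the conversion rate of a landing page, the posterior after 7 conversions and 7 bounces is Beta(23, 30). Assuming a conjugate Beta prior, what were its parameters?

A Beta(α, β) prior with s successes and f failures in binomial data gives a Beta(α+s, β+f) posterior.
Subtract the data counts: 23−7=16, 30−7=23.

Beta(16, 23)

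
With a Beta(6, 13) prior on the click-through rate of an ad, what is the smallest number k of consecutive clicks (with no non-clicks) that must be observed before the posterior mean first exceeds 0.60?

After k clicks and 0 non-clicks the posterior is Beta(6+k, 13), with mean (6+k)/(6+13+k).
Set (6+k)/(19+k) > 0.60 and solve: k > (0.60·19 − 6)/(1 − 0.60) = 13.500.
The smallest integer exceeding 13.500 is 14, and checking k=14: (20)/(33) = 0.6061 > 0.60.

k = 14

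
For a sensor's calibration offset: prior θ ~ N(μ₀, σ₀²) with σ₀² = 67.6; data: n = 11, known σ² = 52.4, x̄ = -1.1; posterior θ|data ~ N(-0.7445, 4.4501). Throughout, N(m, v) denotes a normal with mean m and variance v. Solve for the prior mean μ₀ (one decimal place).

With known observation variance, the Normal–Normal posterior has precision τ_n = τ₀ + n/σ² and mean μ_n = (τ₀μ₀ + (n/σ²)x̄)/τ_n.
Here τ₀ = 1/67.6 = 0.014793 and τ_data = 11/52.4 = 0.209924, so τ_n = 0.224717.
Rearranging for μ₀: μ₀ = (μ_n·τ_n − τ_data·x̄)/τ₀ = (-0.7445·0.224717 − 0.209924·-1.1) / 0.014793 = 0.063615/0.014793 ≈ 4.3.

μ₀ = 4.3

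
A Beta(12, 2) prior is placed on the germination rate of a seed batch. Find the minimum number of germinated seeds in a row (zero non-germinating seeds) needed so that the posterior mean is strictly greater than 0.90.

After k germinated seeds and 0 non-germinating seeds the posterior is Beta(12+k, 2), with mean (12+k)/(12+2+k).
Set (12+k)/(14+k) > 0.90 and solve: k > (0.90·14 − 12)/(1 − 0.90) = 6.000.
The smallest integer exceeding 6.000 is 7, and checking k=7: (19)/(21) = 0.9048 > 0.90.

k = 7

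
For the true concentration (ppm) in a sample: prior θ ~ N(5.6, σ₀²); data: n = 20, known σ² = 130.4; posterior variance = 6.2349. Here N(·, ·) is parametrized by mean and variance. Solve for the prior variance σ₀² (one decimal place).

For the Normal–Normal model with known σ², precisions add: τ_n = τ₀ + n/σ².
So 1/σ₀² = 1/6.2349 − 20/130.4 = 0.160387 − 0.153374 = 0.007013.
Hence σ₀² = 1/0.007013 ≈ 142.6.

σ₀² = 142.6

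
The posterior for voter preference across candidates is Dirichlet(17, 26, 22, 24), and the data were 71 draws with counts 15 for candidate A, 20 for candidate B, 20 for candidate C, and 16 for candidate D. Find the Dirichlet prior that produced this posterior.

Dirichlet(2, 6, 2, 8)

For a Dirichlet(α) prior with multinomial counts c, the posterior is Dirichlet(α + c) componentwise.
Subtract each count from the matching posterior parameter: 17−15=2, 26−20=6, 22−20=2, 24−16=8.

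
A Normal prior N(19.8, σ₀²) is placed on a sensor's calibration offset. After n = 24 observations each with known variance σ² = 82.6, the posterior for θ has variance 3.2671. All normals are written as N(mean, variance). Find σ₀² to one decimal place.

σ₀² = 64.4

Posterior precision equals prior precision plus data precision: 1/σ_n² = 1/σ₀² + n/σ².
So 1/σ₀² = 1/3.2671 − 24/82.6 = 0.306082 − 0.290557 = 0.015525.
Hence σ₀² = 1/0.015525 ≈ 64.4.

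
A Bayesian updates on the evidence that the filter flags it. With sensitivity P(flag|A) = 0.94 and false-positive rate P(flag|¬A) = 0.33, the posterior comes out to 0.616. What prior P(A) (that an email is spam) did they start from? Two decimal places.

Bayes' rule in odds form gives O(A|E) = O(A)·[P(E|A)/P(E|¬A)], hence O(A) = O(A|E)/LR.
Posterior odds = 0.616/(1−0.616) = 1.6042. LR = 0.94/0.33 = 2.8485.
Prior odds = 1.6042/2.8485 = 0.5632, so P(A) = 0.5632/(1+0.5632) ≈ 0.36.

P(A) = 0.36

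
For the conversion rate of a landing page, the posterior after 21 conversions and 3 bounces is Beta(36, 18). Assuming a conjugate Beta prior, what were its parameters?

Beta(15, 15)

A Beta(a, b) prior with s successes and f failures in binomial data gives a Beta(a+s, b+f) posterior.
So a = 36 − 21 = 15 and b = 18 − 3 = 15.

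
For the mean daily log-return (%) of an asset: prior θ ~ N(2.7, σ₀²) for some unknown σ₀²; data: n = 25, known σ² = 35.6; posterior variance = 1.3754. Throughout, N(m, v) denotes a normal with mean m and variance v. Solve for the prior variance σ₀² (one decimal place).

For the Normal–Normal model with known σ², precisions add: τ_n = τ₀ + n/σ².
So 1/σ₀² = 1/1.3754 − 25/35.6 = 0.727061 − 0.702247 = 0.024814.
Hence σ₀² = 1/0.024814 ≈ 40.3.

σ₀² = 40.3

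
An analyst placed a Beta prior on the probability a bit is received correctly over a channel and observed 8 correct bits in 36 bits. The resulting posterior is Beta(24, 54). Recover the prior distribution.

Beta(16, 26)

Under Beta–binomial conjugacy the posterior parameters are (a+s, b+f).
So a = 24 − 8 = 16 and b = 54 − 28 = 26.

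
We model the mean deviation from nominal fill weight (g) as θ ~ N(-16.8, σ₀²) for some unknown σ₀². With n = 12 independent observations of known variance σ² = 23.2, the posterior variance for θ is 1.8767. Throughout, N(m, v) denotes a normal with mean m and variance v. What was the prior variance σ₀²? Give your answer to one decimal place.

Posterior precision equals prior precision plus data precision: 1/σ_n² = 1/σ₀² + n/σ².
So 1/σ₀² = 1/1.8767 − 12/23.2 = 0.532850 − 0.517241 = 0.015609.
Hence σ₀² = 1/0.015609 ≈ 64.1.

σ₀² = 64.1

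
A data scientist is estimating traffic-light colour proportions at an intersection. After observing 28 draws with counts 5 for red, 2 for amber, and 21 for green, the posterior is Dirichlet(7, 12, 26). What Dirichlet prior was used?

For a Dirichlet(α) prior with multinomial counts c, the posterior is Dirichlet(α + c) componentwise.
Subtract each count from the matching posterior parameter: 7−5=2, 12−2=10, 26−21=5.

Dirichlet(2, 10, 5)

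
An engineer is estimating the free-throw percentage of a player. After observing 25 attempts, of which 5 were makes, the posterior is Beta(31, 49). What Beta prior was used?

Beta(26, 29)

Under Beta–binomial conjugacy the posterior parameters are (α+s, β+f).
So α = 31 − 5 = 26 and β = 49 − 20 = 29.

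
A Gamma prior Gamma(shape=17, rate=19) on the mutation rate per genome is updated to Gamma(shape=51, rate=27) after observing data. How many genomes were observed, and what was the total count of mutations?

n = 8 genomes with total 34 mutations

A Gamma(α, β) prior (rate parametrization) on a Poisson rate with n observations summing to S gives posterior Gamma(α+S, β+n).
Matching: Σxᵢ = 51 − 17 = 34 and n = 27 − 19 = 8.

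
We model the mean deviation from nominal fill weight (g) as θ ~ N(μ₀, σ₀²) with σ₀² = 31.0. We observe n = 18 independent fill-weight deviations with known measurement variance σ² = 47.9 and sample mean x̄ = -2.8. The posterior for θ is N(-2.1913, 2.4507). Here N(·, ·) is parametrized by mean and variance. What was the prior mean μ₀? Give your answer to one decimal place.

With known observation variance, the Normal–Normal posterior has precision τ_n = τ₀ + n/σ² and mean μ_n = (τ₀μ₀ + (n/σ²)x̄)/τ_n.
Here τ₀ = 1/31.0 = 0.032258 and τ_data = 18/47.9 = 0.375783, so τ_n = 0.408041.
Rearranging for μ₀: μ₀ = (μ_n·τ_n − τ_data·x̄)/τ₀ = (-2.1913·0.408041 − 0.375783·-2.8) / 0.032258 = 0.158052/0.032258 ≈ 4.9.

μ₀ = 4.9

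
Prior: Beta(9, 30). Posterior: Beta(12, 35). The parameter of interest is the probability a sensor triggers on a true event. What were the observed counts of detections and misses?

A Beta(a, b) prior with s successes and f failures in binomial data gives a Beta(a+s, b+f) posterior.
Match parameters: s=12−9=3, f=35−30=5.

3 detections and 5 misses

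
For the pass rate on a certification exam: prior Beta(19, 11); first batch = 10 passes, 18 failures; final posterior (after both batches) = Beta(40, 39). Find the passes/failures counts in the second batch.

Because Beta–binomial updating is additive in the counts, the combined data contributed (α_post−α_prior, β_post−β_prior) successes and failures.
Total across both batches: 40−19=21 passes, 39−11=28 failures.
Subtract the first batch: 21−10=11 passes and 28−18=10 failures.

11 passes and 10 failures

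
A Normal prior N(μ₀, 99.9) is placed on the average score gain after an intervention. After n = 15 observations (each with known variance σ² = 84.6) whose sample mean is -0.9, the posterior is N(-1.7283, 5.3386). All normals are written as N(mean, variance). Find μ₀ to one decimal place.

μ₀ = -16.4

With known observation variance, the Normal–Normal posterior has precision τ_n = τ₀ + n/σ² and mean μ_n = (τ₀μ₀ + (n/σ²)x̄)/τ_n.
Here τ₀ = 1/99.9 = 0.010010 and τ_data = 15/84.6 = 0.177305, so τ_n = 0.187315.
Rearranging for μ₀: μ₀ = (μ_n·τ_n − τ_data·x̄)/τ₀ = (-1.7283·0.187315 − 0.177305·-0.9) / 0.010010 = -0.164162/0.010010 ≈ -16.4.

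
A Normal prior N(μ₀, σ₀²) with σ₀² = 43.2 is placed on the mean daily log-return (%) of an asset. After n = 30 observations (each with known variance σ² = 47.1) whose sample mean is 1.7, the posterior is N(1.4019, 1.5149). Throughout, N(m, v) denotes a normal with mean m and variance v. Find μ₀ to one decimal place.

With known observation variance, the Normal–Normal posterior has precision τ_n = τ₀ + n/σ² and mean μ_n = (τ₀μ₀ + (n/σ²)x̄)/τ_n.
Here τ₀ = 1/43.2 = 0.023148 and τ_data = 30/47.1 = 0.636943, so τ_n = 0.660091.
Rearranging for μ₀: μ₀ = (μ_n·τ_n − τ_data·x̄)/τ₀ = (1.4019·0.660091 − 0.636943·1.7) / 0.023148 = -0.157422/0.023148 ≈ -6.8.

μ₀ = -6.8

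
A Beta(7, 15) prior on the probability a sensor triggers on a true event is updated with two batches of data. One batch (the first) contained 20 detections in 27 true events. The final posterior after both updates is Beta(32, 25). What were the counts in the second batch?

Sequential conjugate updates are equivalent to a single update on the pooled data, so total successes = posterior α − prior α and total failures = posterior β − prior β.
Total across both batches: 32−7=25 detections, 25−15=10 misses.
Subtract the first batch: 25−20=5 detections and 10−7=3 misses.

5 detections and 3 misses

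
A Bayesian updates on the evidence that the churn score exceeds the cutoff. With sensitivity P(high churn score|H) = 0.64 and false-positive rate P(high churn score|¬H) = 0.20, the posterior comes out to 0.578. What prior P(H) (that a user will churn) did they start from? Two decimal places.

P(H) = 0.30

In odds form, posterior odds = prior odds × likelihood ratio, so prior odds = posterior odds ÷ LR.
Posterior odds = 0.578/(1−0.578) = 1.3697. LR = 0.64/0.20 = 3.2000.
Prior odds = 1.3697/3.2000 = 0.4280, so P(H) = 0.4280/(1+0.4280) ≈ 0.30.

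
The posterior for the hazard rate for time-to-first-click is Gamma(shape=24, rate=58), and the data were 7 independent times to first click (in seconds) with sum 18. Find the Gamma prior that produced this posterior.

Gamma–exponential conjugacy: posterior shape = α + n, posterior rate = β + Σtᵢ.
So α = 24 − 7 = 17 and β = 58 − 18 = 40.

Gamma(shape=17, rate=40)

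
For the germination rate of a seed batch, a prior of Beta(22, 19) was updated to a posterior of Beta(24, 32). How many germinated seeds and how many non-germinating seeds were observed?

Under Beta–binomial conjugacy the posterior parameters are (α+s, β+f).
So s = 24 − 22 = 2 and f = 32 − 19 = 13.

2 germinated seeds and 13 non-germinating seeds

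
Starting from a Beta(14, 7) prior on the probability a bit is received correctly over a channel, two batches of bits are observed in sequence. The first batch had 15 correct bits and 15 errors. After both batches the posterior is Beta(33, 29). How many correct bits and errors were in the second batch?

4 correct bits and 7 errors

Because Beta–binomial updating is additive in the counts, the combined data contributed (α_post−α_prior, β_post−β_prior) successes and failures.
Total across both batches: 33−14=19 correct bits, 29−7=22 errors.
Subtract the first batch: 19−15=4 correct bits and 22−15=7 errors.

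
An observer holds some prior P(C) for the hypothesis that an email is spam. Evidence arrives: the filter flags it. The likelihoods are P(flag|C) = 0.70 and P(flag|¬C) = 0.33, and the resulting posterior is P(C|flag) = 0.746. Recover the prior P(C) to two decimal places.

Bayes' rule in odds form gives O(C|E) = O(C)·[P(E|C)/P(E|¬C)], hence O(C) = O(C|E)/LR.
Posterior odds = 0.746/(1−0.746) = 2.9370. LR = 0.70/0.33 = 2.1212.
Prior odds = 2.9370/2.1212 = 1.3846, so P(C) = 1.3846/(1+1.3846) ≈ 0.58.

P(C) = 0.58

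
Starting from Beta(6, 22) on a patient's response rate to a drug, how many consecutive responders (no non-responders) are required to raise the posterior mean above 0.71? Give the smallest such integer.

k = 48

After k responders and 0 non-responders the posterior is Beta(6+k, 22), with mean (6+k)/(6+22+k).
Set (6+k)/(28+k) > 0.71 and solve: k > (0.71·28 − 6)/(1 − 0.71) = 47.862.
The smallest integer exceeding 47.862 is 48, and checking k=48: (54)/(76) = 0.7105 > 0.71.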